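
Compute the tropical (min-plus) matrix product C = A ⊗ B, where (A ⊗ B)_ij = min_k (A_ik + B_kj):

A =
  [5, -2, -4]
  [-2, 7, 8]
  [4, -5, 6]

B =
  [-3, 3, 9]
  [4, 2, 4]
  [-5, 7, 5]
A ⊗ B =
  [-9, 0, 1]
  [-5, 1, 7]
  [-1, -3, -1]

Apply the min-plus product entry-by-entry:
  C[0][0] = min over k of (A[0][0] + B[0][0] = 5 + -3 = 2, A[0][1] + B[1][0] = -2 + 4 = 2, A[0][2] + B[2][0] = -4 + -5 = -9) = -9 (attained at k = 2)
  C[0][1] = min over k of (A[0][0] + B[0][1] = 5 + 3 = 8, A[0][1] + B[1][1] = -2 + 2 = 0, A[0][2] + B[2][1] = -4 + 7 = 3) = 0 (attained at k = 1)
  C[0][2] = min over k of (A[0][0] + B[0][2] = 5 + 9 = 14, A[0][1] + B[1][2] = -2 + 4 = 2, A[0][2] + B[2][2] = -4 + 5 = 1) = 1 (attained at k = 2)
  C[1][0] = min over k of (A[1][0] + B[0][0] = -2 + -3 = -5, A[1][1] + B[1][0] = 7 + 4 = 11, A[1][2] + B[2][0] = 8 + -5 = 3) = -5 (attained at k = 0)
  C[1][1] = min over k of (A[1][0] + B[0][1] = -2 + 3 = 1, A[1][1] + B[1][1] = 7 + 2 = 9, A[1][2] + B[2][1] = 8 + 7 = 15) = 1 (attained at k = 0)
  C[1][2] = min over k of (A[1][0] + B[0][2] = -2 + 9 = 7, A[1][1] + B[1][2] = 7 + 4 = 11, A[1][2] + B[2][2] = 8 + 5 = 13) = 7 (attained at k = 0)
  C[2][0] = min over k of (A[2][0] + B[0][0] = 4 + -3 = 1, A[2][1] + B[1][0] = -5 + 4 = -1, A[2][2] + B[2][0] = 6 + -5 = 1) = -1 (attained at k = 1)
  C[2][1] = min over k of (A[2][0] + B[0][1] = 4 + 3 = 7, A[2][1] + B[1][1] = -5 + 2 = -3, A[2][2] + B[2][1] = 6 + 7 = 13) = -3 (attained at k = 1)
  C[2][2] = min over k of (A[2][0] + B[0][2] = 4 + 9 = 13, A[2][1] + B[1][2] = -5 + 4 = -1, A[2][2] + B[2][2] = 6 + 5 = 11) = -1 (attained at k = 1)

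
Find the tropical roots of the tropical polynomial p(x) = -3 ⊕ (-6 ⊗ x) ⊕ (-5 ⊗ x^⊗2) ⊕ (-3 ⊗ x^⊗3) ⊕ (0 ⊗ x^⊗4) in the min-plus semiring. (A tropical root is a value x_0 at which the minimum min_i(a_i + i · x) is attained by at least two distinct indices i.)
Roots: {-3, -2, -1, 3}

Each tropical root is a break point of the lower envelope of the lines y = a_i + i · x (there are 5 lines, with slopes 0, 1, ..., 4). Only the lines that attain the minimum somewhere contribute to roots; other lines are dominated. Here the surviving (envelope) indices are i = 4, i = 3, i = 2, i = 1, i = 0.
Intersections between consecutive envelope lines give the roots: for adjacent envelope indices i < j the intersection is x = (a_i − a_j) / (j − i). Reading off the sorted break points: {-3, -2, -1, 3}.
Verification: at each break x_0, at least two indices attain the minimum of min_i(a_i + i · x_0).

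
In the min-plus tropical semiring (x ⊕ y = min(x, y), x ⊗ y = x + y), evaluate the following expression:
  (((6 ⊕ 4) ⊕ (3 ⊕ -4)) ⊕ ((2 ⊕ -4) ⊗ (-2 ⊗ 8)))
(((6 ⊕ 4) ⊕ (3 ⊕ -4)) ⊕ ((2 ⊕ -4) ⊗ (-2 ⊗ 8))) = -4

Expand innermost to outermost. Recall ⊕ takes the minimum of its arguments and ⊗ takes their sum. Working out the expression (((6 ⊕ 4) ⊕ (3 ⊕ -4)) ⊕ ((2 ⊕ -4) ⊗ (-2 ⊗ 8))) gives -4.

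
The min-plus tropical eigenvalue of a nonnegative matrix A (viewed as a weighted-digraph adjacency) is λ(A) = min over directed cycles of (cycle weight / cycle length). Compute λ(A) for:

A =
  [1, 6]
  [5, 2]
λ(A) = 1

Enumerate directed cycles and compute their means (weight / length). Sample:
  cycle 0 → 0: weight = 1, length = 1, mean = 1/1 ≈ 1.000
  cycle 1 → 1: weight = 2, length = 1, mean = 2/1 ≈ 2.000
  cycle 0 → 1 → 0: weight = 11, length = 2, mean = 11/2 ≈ 5.500
  cycle 1 → 0 → 1: weight = 11, length = 2, mean = 11/2 ≈ 5.500
Minimum mean = 1.000, attained e.g. along the cycle 0 → 0 with weight 1 and length 1. So λ(A) = 1/1 = 1.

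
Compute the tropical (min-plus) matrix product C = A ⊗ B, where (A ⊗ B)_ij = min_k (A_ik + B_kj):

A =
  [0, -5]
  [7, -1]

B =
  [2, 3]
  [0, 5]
A ⊗ B =
  [-5, 0]
  [-1, 4]

Apply the min-plus product entry-by-entry:
  C[0][0] = min over k of (A[0][0] + B[0][0] = 0 + 2 = 2, A[0][1] + B[1][0] = -5 + 0 = -5) = -5 (attained at k = 1)
  C[0][1] = min over k of (A[0][0] + B[0][1] = 0 + 3 = 3, A[0][1] + B[1][1] = -5 + 5 = 0) = 0 (attained at k = 1)
  C[1][0] = min over k of (A[1][0] + B[0][0] = 7 + 2 = 9, A[1][1] + B[1][0] = -1 + 0 = -1) = -1 (attained at k = 1)
  C[1][1] = min over k of (A[1][0] + B[0][1] = 7 + 3 = 10, A[1][1] + B[1][1] = -1 + 5 = 4) = 4 (attained at k = 1)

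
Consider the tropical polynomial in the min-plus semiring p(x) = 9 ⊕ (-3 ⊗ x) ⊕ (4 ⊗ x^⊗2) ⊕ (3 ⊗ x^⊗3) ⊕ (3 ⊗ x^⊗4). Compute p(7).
p(7) = 4

A tropical monomial a ⊗ x^⊗i evaluates to a + i · x. Evaluating each term at x = 7:
  Term 0 contributes 9 + 0 · 7 = 9
  Term 1 contributes -3 + 1 · 7 = 4
  Term 2 contributes 4 + 2 · 7 = 18
  Term 3 contributes 3 + 3 · 7 = 24
  Term 4 contributes 3 + 4 · 7 = 31
p(7) = ⊕ of these = min[9, 4, 18, 24, 31] = 4.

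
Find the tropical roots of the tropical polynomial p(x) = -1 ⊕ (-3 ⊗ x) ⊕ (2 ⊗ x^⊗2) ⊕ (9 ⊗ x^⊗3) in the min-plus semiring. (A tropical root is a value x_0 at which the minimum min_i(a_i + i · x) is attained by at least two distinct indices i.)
Roots: {-7, -5, 2}

Each tropical root is a break point of the lower envelope of the lines y = a_i + i · x (there are 4 lines, with slopes 0, 1, ..., 3). Only the lines that attain the minimum somewhere contribute to roots; other lines are dominated. Here the surviving (envelope) indices are i = 3, i = 2, i = 1, i = 0.
Intersections between consecutive envelope lines give the roots: for adjacent envelope indices i < j the intersection is x = (a_i − a_j) / (j − i). Reading off the sorted break points: {-7, -5, 2}.
Verification: at each break x_0, at least two indices attain the minimum of min_i(a_i + i · x_0).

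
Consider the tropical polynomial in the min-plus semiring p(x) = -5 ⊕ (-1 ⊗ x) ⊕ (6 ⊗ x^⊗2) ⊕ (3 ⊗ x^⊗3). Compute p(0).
p(0) = -5

A tropical monomial a ⊗ x^⊗i evaluates to a + i · x. Evaluating each term at x = 0:
  Term 0 contributes -5 + 0 · 0 = -5
  Term 1 contributes -1 + 1 · 0 = -1
  Term 2 contributes 6 + 2 · 0 = 6
  Term 3 contributes 3 + 3 · 0 = 3
p(0) = ⊕ of these = min[-5, -1, 6, 3] = -5.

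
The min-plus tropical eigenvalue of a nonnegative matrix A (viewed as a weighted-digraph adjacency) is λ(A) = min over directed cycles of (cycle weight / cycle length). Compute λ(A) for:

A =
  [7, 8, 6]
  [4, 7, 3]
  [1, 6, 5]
λ(A) = 7/2

Enumerate directed cycles and compute their means (weight / length). Sample:
  cycle 0 → 0: weight = 7, length = 1, mean = 7/1 ≈ 7.000
  cycle 1 → 1: weight = 7, length = 1, mean = 7/1 ≈ 7.000
  cycle 2 → 2: weight = 5, length = 1, mean = 5/1 ≈ 5.000
  cycle 0 → 1 → 0: weight = 12, length = 2, mean = 12/2 ≈ 6.000
  cycle 0 → 2 → 0: weight = 7, length = 2, mean = 7/2 ≈ 3.500
  cycle 1 → 0 → 1: weight = 12, length = 2, mean = 12/2 ≈ 6.000
Minimum mean = 3.500, attained e.g. along the cycle 0 → 2 → 0 with weight 7 and length 2. So λ(A) = 7/2 = 7/2.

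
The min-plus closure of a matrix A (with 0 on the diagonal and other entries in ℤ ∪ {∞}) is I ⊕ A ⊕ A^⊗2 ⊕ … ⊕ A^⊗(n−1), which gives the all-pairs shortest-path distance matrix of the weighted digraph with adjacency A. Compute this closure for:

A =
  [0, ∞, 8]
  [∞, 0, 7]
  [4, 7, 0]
Closure =
  [0, 15, 8]
  [11, 0, 7]
  [4, 7, 0]

This is the Floyd-Warshall all-pairs shortest-path computation. For each intermediate vertex k = 0, 1, …, 2, update dist[i][j] ← min(dist[i][j], dist[i][k] + dist[k][j]). The final matrix gives, for each (i, j), the minimum total weight of any directed path from i to j (possibly empty when i = j).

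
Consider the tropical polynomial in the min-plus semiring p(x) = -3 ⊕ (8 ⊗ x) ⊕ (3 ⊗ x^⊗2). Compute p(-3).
p(-3) = -3

A tropical monomial a ⊗ x^⊗i evaluates to a + i · x. Evaluating each term at x = -3:
  Term 0 contributes -3 + 0 · -3 = -3
  Term 1 contributes 8 + 1 · -3 = 5
  Term 2 contributes 3 + 2 · -3 = -3
p(-3) = ⊕ of these = min[-3, 5, -3] = -3.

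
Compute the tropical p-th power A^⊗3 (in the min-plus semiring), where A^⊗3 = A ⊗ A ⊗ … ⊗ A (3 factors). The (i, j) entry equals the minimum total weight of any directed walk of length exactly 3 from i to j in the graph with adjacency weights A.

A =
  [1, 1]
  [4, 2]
A^⊗3 =
  [3, 3]
  [6, 6]

Each entry (A^⊗3)_ij equals the minimum over all length-3 walks i = v_0 → v_1 → … → v_3 = j of Σ_t A[v_t][v_{t+1}]. For example, for (i, j) = (0, 1) we minimise over 4 possible intermediate vertex sequences; the minimum is 3, attained along the walk 0 → 0 → 0 → 1.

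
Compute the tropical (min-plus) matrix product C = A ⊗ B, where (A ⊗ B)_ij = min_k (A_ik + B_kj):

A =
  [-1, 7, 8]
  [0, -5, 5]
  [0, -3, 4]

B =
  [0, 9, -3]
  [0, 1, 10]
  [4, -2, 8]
A ⊗ B =
  [-1, 6, -4]
  [-5, -4, -3]
  [-3, -2, -3]

Apply the min-plus product entry-by-entry:
  C[0][0] = min over k of (A[0][0] + B[0][0] = -1 + 0 = -1, A[0][1] + B[1][0] = 7 + 0 = 7, A[0][2] + B[2][0] = 8 + 4 = 12) = -1 (attained at k = 0)
  C[0][1] = min over k of (A[0][0] + B[0][1] = -1 + 9 = 8, A[0][1] + B[1][1] = 7 + 1 = 8, A[0][2] + B[2][1] = 8 + -2 = 6) = 6 (attained at k = 2)
  C[0][2] = min over k of (A[0][0] + B[0][2] = -1 + -3 = -4, A[0][1] + B[1][2] = 7 + 10 = 17, A[0][2] + B[2][2] = 8 + 8 = 16) = -4 (attained at k = 0)
  C[1][0] = min over k of (A[1][0] + B[0][0] = 0 + 0 = 0, A[1][1] + B[1][0] = -5 + 0 = -5, A[1][2] + B[2][0] = 5 + 4 = 9) = -5 (attained at k = 1)
  C[1][1] = min over k of (A[1][0] + B[0][1] = 0 + 9 = 9, A[1][1] + B[1][1] = -5 + 1 = -4, A[1][2] + B[2][1] = 5 + -2 = 3) = -4 (attained at k = 1)
  C[1][2] = min over k of (A[1][0] + B[0][2] = 0 + -3 = -3, A[1][1] + B[1][2] = -5 + 10 = 5, A[1][2] + B[2][2] = 5 + 8 = 13) = -3 (attained at k = 0)
  C[2][0] = min over k of (A[2][0] + B[0][0] = 0 + 0 = 0, A[2][1] + B[1][0] = -3 + 0 = -3, A[2][2] + B[2][0] = 4 + 4 = 8) = -3 (attained at k = 1)
  C[2][1] = min over k of (A[2][0] + B[0][1] = 0 + 9 = 9, A[2][1] + B[1][1] = -3 + 1 = -2, A[2][2] + B[2][1] = 4 + -2 = 2) = -2 (attained at k = 1)
  C[2][2] = min over k of (A[2][0] + B[0][2] = 0 + -3 = -3, A[2][1] + B[1][2] = -3 + 10 = 7, A[2][2] + B[2][2] = 4 + 8 = 12) = -3 (attained at k = 0)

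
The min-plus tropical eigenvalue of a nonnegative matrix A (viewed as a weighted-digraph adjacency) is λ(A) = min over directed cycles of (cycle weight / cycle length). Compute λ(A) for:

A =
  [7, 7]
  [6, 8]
λ(A) = 13/2

Enumerate directed cycles and compute their means (weight / length). Sample:
  cycle 0 → 0: weight = 7, length = 1, mean = 7/1 ≈ 7.000
  cycle 1 → 1: weight = 8, length = 1, mean = 8/1 ≈ 8.000
  cycle 0 → 1 → 0: weight = 13, length = 2, mean = 13/2 ≈ 6.500
  cycle 1 → 0 → 1: weight = 13, length = 2, mean = 13/2 ≈ 6.500
Minimum mean = 6.500, attained e.g. along the cycle 0 → 1 → 0 with weight 13 and length 2. So λ(A) = 13/2 = 13/2.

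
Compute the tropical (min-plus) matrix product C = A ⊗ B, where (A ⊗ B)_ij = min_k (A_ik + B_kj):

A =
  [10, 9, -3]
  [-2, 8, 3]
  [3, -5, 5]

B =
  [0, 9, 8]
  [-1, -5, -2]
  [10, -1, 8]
A ⊗ B =
  [7, -4, 5]
  [-2, 2, 6]
  [-6, -10, -7]

Apply the min-plus product entry-by-entry:
  C[0][0] = min over k of (A[0][0] + B[0][0] = 10 + 0 = 10, A[0][1] + B[1][0] = 9 + -1 = 8, A[0][2] + B[2][0] = -3 + 10 = 7) = 7 (attained at k = 2)
  C[0][1] = min over k of (A[0][0] + B[0][1] = 10 + 9 = 19, A[0][1] + B[1][1] = 9 + -5 = 4, A[0][2] + B[2][1] = -3 + -1 = -4) = -4 (attained at k = 2)
  C[0][2] = min over k of (A[0][0] + B[0][2] = 10 + 8 = 18, A[0][1] + B[1][2] = 9 + -2 = 7, A[0][2] + B[2][2] = -3 + 8 = 5) = 5 (attained at k = 2)
  C[1][0] = min over k of (A[1][0] + B[0][0] = -2 + 0 = -2, A[1][1] + B[1][0] = 8 + -1 = 7, A[1][2] + B[2][0] = 3 + 10 = 13) = -2 (attained at k = 0)
  C[1][1] = min over k of (A[1][0] + B[0][1] = -2 + 9 = 7, A[1][1] + B[1][1] = 8 + -5 = 3, A[1][2] + B[2][1] = 3 + -1 = 2) = 2 (attained at k = 2)
  C[1][2] = min over k of (A[1][0] + B[0][2] = -2 + 8 = 6, A[1][1] + B[1][2] = 8 + -2 = 6, A[1][2] + B[2][2] = 3 + 8 = 11) = 6 (attained at k = 0)
  C[2][0] = min over k of (A[2][0] + B[0][0] = 3 + 0 = 3, A[2][1] + B[1][0] = -5 + -1 = -6, A[2][2] + B[2][0] = 5 + 10 = 15) = -6 (attained at k = 1)
  C[2][1] = min over k of (A[2][0] + B[0][1] = 3 + 9 = 12, A[2][1] + B[1][1] = -5 + -5 = -10, A[2][2] + B[2][1] = 5 + -1 = 4) = -10 (attained at k = 1)
  C[2][2] = min over k of (A[2][0] + B[0][2] = 3 + 8 = 11, A[2][1] + B[1][2] = -5 + -2 = -7, A[2][2] + B[2][2] = 5 + 8 = 13) = -7 (attained at k = 1)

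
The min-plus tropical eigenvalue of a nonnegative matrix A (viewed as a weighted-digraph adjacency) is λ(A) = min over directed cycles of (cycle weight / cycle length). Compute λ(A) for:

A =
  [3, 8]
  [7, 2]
λ(A) = 2

Enumerate directed cycles and compute their means (weight / length). Sample:
  cycle 0 → 0: weight = 3, length = 1, mean = 3/1 ≈ 3.000
  cycle 1 → 1: weight = 2, length = 1, mean = 2/1 ≈ 2.000
  cycle 0 → 1 → 0: weight = 15, length = 2, mean = 15/2 ≈ 7.500
  cycle 1 → 0 → 1: weight = 15, length = 2, mean = 15/2 ≈ 7.500
Minimum mean = 2.000, attained e.g. along the cycle 1 → 1 with weight 2 and length 1. So λ(A) = 2/1 = 2.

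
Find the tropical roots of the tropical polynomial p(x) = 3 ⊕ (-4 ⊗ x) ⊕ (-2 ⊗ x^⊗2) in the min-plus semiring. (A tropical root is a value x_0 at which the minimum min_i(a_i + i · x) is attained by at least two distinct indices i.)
Roots: {-2, 7}

Each tropical root is a break point of the lower envelope of the lines y = a_i + i · x (there are 3 lines, with slopes 0, 1, ..., 2). Only the lines that attain the minimum somewhere contribute to roots; other lines are dominated. Here the surviving (envelope) indices are i = 2, i = 1, i = 0.
Intersections between consecutive envelope lines give the roots: for adjacent envelope indices i < j the intersection is x = (a_i − a_j) / (j − i). Reading off the sorted break points: {-2, 7}.
Verification: at each break x_0, at least two indices attain the minimum of min_i(a_i + i · x_0).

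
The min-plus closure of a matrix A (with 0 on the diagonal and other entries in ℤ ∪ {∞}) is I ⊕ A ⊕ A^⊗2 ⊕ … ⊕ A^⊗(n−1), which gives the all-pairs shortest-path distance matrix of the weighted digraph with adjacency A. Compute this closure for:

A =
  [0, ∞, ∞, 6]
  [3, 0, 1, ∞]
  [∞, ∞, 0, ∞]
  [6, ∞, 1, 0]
Closure =
  [0, ∞, 7, 6]
  [3, 0, 1, 9]
  [∞, ∞, 0, ∞]
  [6, ∞, 1, 0]

This is the Floyd-Warshall all-pairs shortest-path computation. For each intermediate vertex k = 0, 1, …, 3, update dist[i][j] ← min(dist[i][j], dist[i][k] + dist[k][j]). The final matrix gives, for each (i, j), the minimum total weight of any directed path from i to j (possibly empty when i = j).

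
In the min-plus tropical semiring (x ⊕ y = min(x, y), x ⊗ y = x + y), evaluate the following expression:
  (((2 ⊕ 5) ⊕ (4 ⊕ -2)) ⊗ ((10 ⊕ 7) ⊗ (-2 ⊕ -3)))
(((2 ⊕ 5) ⊕ (4 ⊕ -2)) ⊗ ((10 ⊕ 7) ⊗ (-2 ⊕ -3))) = 2

Expand innermost to outermost. Recall ⊕ takes the minimum of its arguments and ⊗ takes their sum. Working out the expression (((2 ⊕ 5) ⊕ (4 ⊕ -2)) ⊗ ((10 ⊕ 7) ⊗ (-2 ⊕ -3))) gives 2.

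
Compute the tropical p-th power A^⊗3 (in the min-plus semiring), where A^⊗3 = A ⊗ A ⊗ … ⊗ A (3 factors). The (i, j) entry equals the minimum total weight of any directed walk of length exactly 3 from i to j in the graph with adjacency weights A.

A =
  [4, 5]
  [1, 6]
A^⊗3 =
  [10, 11]
  [7, 10]

Each entry (A^⊗3)_ij equals the minimum over all length-3 walks i = v_0 → v_1 → … → v_3 = j of Σ_t A[v_t][v_{t+1}]. For example, for (i, j) = (0, 1) we minimise over 4 possible intermediate vertex sequences; the minimum is 11, attained along the walk 0 → 1 → 0 → 1.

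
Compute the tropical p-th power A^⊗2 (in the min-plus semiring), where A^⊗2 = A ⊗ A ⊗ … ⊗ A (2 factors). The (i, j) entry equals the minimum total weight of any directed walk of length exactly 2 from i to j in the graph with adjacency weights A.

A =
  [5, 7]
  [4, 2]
A^⊗2 =
  [10, 9]
  [6, 4]

Each entry (A^⊗2)_ij equals the minimum over all length-2 walks i = v_0 → v_1 → … → v_2 = j of Σ_t A[v_t][v_{t+1}]. For example, for (i, j) = (0, 1) we minimise over 2 possible intermediate vertex sequences; the minimum is 9, attained along the walk 0 → 1 → 1.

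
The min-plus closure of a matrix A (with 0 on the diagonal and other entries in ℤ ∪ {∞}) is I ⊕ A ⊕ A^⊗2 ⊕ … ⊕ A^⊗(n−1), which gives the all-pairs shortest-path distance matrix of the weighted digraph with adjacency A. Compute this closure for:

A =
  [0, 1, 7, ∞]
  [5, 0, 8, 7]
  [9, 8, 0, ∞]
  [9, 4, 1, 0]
Closure =
  [0, 1, 7, 8]
  [5, 0, 8, 7]
  [9, 8, 0, 15]
  [9, 4, 1, 0]

This is the Floyd-Warshall all-pairs shortest-path computation. For each intermediate vertex k = 0, 1, …, 3, update dist[i][j] ← min(dist[i][j], dist[i][k] + dist[k][j]). The final matrix gives, for each (i, j), the minimum total weight of any directed path from i to j (possibly empty when i = j).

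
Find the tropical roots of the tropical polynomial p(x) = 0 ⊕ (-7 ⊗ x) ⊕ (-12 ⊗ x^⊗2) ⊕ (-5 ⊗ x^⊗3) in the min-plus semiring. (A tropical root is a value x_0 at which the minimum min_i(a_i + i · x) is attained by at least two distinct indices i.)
Roots: {-7, 5, 7}

Each tropical root is a break point of the lower envelope of the lines y = a_i + i · x (there are 4 lines, with slopes 0, 1, ..., 3). Only the lines that attain the minimum somewhere contribute to roots; other lines are dominated. Here the surviving (envelope) indices are i = 3, i = 2, i = 1, i = 0.
Intersections between consecutive envelope lines give the roots: for adjacent envelope indices i < j the intersection is x = (a_i − a_j) / (j − i). Reading off the sorted break points: {-7, 5, 7}.
Verification: at each break x_0, at least two indices attain the minimum of min_i(a_i + i · x_0).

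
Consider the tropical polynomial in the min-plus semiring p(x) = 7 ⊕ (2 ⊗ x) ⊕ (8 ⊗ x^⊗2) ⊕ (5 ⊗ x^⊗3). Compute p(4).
p(4) = 6

A tropical monomial a ⊗ x^⊗i evaluates to a + i · x. Evaluating each term at x = 4:
  Term 0 contributes 7 + 0 · 4 = 7
  Term 1 contributes 2 + 1 · 4 = 6
  Term 2 contributes 8 + 2 · 4 = 16
  Term 3 contributes 5 + 3 · 4 = 17
p(4) = ⊕ of these = min[7, 6, 16, 17] = 6.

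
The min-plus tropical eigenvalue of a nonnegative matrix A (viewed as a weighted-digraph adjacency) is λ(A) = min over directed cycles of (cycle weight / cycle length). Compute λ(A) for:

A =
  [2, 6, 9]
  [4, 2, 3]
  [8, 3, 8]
λ(A) = 2

Enumerate directed cycles and compute their means (weight / length). Sample:
  cycle 0 → 0: weight = 2, length = 1, mean = 2/1 ≈ 2.000
  cycle 1 → 1: weight = 2, length = 1, mean = 2/1 ≈ 2.000
  cycle 2 → 2: weight = 8, length = 1, mean = 8/1 ≈ 8.000
  cycle 0 → 1 → 0: weight = 10, length = 2, mean = 10/2 ≈ 5.000
  cycle 0 → 2 → 0: weight = 17, length = 2, mean = 17/2 ≈ 8.500
  cycle 1 → 0 → 1: weight = 10, length = 2, mean = 10/2 ≈ 5.000
Minimum mean = 2.000, attained e.g. along the cycle 0 → 0 with weight 2 and length 1. So λ(A) = 2/1 = 2.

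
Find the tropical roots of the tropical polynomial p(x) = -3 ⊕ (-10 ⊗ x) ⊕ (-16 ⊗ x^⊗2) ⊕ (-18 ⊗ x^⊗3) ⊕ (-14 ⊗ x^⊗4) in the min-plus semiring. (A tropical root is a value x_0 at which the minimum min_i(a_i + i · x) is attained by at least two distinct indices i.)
Roots: {-4, 2, 6, 7}

Each tropical root is a break point of the lower envelope of the lines y = a_i + i · x (there are 5 lines, with slopes 0, 1, ..., 4). Only the lines that attain the minimum somewhere contribute to roots; other lines are dominated. Here the surviving (envelope) indices are i = 4, i = 3, i = 2, i = 1, i = 0.
Intersections between consecutive envelope lines give the roots: for adjacent envelope indices i < j the intersection is x = (a_i − a_j) / (j − i). Reading off the sorted break points: {-4, 2, 6, 7}.
Verification: at each break x_0, at least two indices attain the minimum of min_i(a_i + i · x_0).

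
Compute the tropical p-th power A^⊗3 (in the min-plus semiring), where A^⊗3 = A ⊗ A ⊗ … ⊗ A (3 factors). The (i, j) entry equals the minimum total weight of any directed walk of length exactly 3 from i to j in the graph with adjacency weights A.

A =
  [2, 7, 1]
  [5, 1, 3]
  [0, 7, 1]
A^⊗3 =
  [2, 8, 2]
  [4, 3, 4]
  [1, 8, 2]

Each entry (A^⊗3)_ij equals the minimum over all length-3 walks i = v_0 → v_1 → … → v_3 = j of Σ_t A[v_t][v_{t+1}]. For example, for (i, j) = (0, 2) we minimise over 9 possible intermediate vertex sequences; the minimum is 2, attained along the walk 0 → 2 → 0 → 2.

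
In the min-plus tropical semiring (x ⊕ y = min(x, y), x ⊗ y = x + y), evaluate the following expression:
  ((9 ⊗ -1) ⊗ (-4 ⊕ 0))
((9 ⊗ -1) ⊗ (-4 ⊕ 0)) = 4

Expand innermost to outermost. Recall ⊕ takes the minimum of its arguments and ⊗ takes their sum. Working out the expression ((9 ⊗ -1) ⊗ (-4 ⊕ 0)) gives 4.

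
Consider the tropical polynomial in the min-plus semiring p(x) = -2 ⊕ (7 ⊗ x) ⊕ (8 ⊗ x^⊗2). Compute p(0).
p(0) = -2

A tropical monomial a ⊗ x^⊗i evaluates to a + i · x. Evaluating each term at x = 0:
  Term 0 contributes -2 + 0 · 0 = -2
  Term 1 contributes 7 + 1 · 0 = 7
  Term 2 contributes 8 + 2 · 0 = 8
p(0) = ⊕ of these = min[-2, 7, 8] = -2.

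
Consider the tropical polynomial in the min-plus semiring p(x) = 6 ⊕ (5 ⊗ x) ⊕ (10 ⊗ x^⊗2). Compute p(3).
p(3) = 6

A tropical monomial a ⊗ x^⊗i evaluates to a + i · x. Evaluating each term at x = 3:
  Term 0 contributes 6 + 0 · 3 = 6
  Term 1 contributes 5 + 1 · 3 = 8
  Term 2 contributes 10 + 2 · 3 = 16
p(3) = ⊕ of these = min[6, 8, 16] = 6.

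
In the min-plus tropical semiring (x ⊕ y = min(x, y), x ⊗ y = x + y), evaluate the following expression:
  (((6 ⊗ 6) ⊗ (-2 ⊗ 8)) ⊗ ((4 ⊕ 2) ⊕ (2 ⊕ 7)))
(((6 ⊗ 6) ⊗ (-2 ⊗ 8)) ⊗ ((4 ⊕ 2) ⊕ (2 ⊕ 7))) = 20

Expand innermost to outermost. Recall ⊕ takes the minimum of its arguments and ⊗ takes their sum. Working out the expression (((6 ⊗ 6) ⊗ (-2 ⊗ 8)) ⊗ ((4 ⊕ 2) ⊕ (2 ⊕ 7))) gives 20.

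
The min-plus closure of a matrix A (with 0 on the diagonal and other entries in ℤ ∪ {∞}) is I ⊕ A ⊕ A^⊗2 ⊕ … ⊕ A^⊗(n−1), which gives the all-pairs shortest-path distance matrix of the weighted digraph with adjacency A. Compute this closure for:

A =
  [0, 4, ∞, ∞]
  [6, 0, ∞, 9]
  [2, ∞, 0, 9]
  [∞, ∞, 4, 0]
Closure =
  [0, 4, 17, 13]
  [6, 0, 13, 9]
  [2, 6, 0, 9]
  [6, 10, 4, 0]

This is the Floyd-Warshall all-pairs shortest-path computation. For each intermediate vertex k = 0, 1, …, 3, update dist[i][j] ← min(dist[i][j], dist[i][k] + dist[k][j]). The final matrix gives, for each (i, j), the minimum total weight of any directed path from i to j (possibly empty when i = j).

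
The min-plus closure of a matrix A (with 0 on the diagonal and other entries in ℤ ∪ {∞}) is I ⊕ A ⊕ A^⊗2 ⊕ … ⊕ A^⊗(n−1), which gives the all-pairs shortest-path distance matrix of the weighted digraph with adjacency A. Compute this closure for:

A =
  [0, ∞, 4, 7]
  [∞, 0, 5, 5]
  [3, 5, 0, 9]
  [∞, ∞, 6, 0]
Closure =
  [0, 9, 4, 7]
  [8, 0, 5, 5]
  [3, 5, 0, 9]
  [9, 11, 6, 0]

This is the Floyd-Warshall all-pairs shortest-path computation. For each intermediate vertex k = 0, 1, …, 3, update dist[i][j] ← min(dist[i][j], dist[i][k] + dist[k][j]). The final matrix gives, for each (i, j), the minimum total weight of any directed path from i to j (possibly empty when i = j).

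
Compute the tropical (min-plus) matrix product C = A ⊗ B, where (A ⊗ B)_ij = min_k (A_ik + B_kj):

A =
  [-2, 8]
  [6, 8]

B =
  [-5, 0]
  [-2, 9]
A ⊗ B =
  [-7, -2]
  [1, 6]

Apply the min-plus product entry-by-entry:
  C[0][0] = min over k of (A[0][0] + B[0][0] = -2 + -5 = -7, A[0][1] + B[1][0] = 8 + -2 = 6) = -7 (attained at k = 0)
  C[0][1] = min over k of (A[0][0] + B[0][1] = -2 + 0 = -2, A[0][1] + B[1][1] = 8 + 9 = 17) = -2 (attained at k = 0)
  C[1][0] = min over k of (A[1][0] + B[0][0] = 6 + -5 = 1, A[1][1] + B[1][0] = 8 + -2 = 6) = 1 (attained at k = 0)
  C[1][1] = min over k of (A[1][0] + B[0][1] = 6 + 0 = 6, A[1][1] + B[1][1] = 8 + 9 = 17) = 6 (attained at k = 0)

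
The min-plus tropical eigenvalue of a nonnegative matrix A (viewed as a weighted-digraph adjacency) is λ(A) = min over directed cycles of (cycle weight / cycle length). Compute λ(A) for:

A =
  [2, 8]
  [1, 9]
λ(A) = 2

Enumerate directed cycles and compute their means (weight / length). Sample:
  cycle 0 → 0: weight = 2, length = 1, mean = 2/1 ≈ 2.000
  cycle 1 → 1: weight = 9, length = 1, mean = 9/1 ≈ 9.000
  cycle 0 → 1 → 0: weight = 9, length = 2, mean = 9/2 ≈ 4.500
  cycle 1 → 0 → 1: weight = 9, length = 2, mean = 9/2 ≈ 4.500
Minimum mean = 2.000, attained e.g. along the cycle 0 → 0 with weight 2 and length 1. So λ(A) = 2/1 = 2.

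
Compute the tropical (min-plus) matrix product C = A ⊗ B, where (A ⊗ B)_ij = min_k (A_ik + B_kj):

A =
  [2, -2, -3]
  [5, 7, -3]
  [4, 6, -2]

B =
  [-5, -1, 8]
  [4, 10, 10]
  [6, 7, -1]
A ⊗ B =
  [-3, 1, -4]
  [0, 4, -4]
  [-1, 3, -3]

Apply the min-plus product entry-by-entry:
  C[0][0] = min over k of (A[0][0] + B[0][0] = 2 + -5 = -3, A[0][1] + B[1][0] = -2 + 4 = 2, A[0][2] + B[2][0] = -3 + 6 = 3) = -3 (attained at k = 0)
  C[0][1] = min over k of (A[0][0] + B[0][1] = 2 + -1 = 1, A[0][1] + B[1][1] = -2 + 10 = 8, A[0][2] + B[2][1] = -3 + 7 = 4) = 1 (attained at k = 0)
  C[0][2] = min over k of (A[0][0] + B[0][2] = 2 + 8 = 10, A[0][1] + B[1][2] = -2 + 10 = 8, A[0][2] + B[2][2] = -3 + -1 = -4) = -4 (attained at k = 2)
  C[1][0] = min over k of (A[1][0] + B[0][0] = 5 + -5 = 0, A[1][1] + B[1][0] = 7 + 4 = 11, A[1][2] + B[2][0] = -3 + 6 = 3) = 0 (attained at k = 0)
  C[1][1] = min over k of (A[1][0] + B[0][1] = 5 + -1 = 4, A[1][1] + B[1][1] = 7 + 10 = 17, A[1][2] + B[2][1] = -3 + 7 = 4) = 4 (attained at k = 0)
  C[1][2] = min over k of (A[1][0] + B[0][2] = 5 + 8 = 13, A[1][1] + B[1][2] = 7 + 10 = 17, A[1][2] + B[2][2] = -3 + -1 = -4) = -4 (attained at k = 2)
  C[2][0] = min over k of (A[2][0] + B[0][0] = 4 + -5 = -1, A[2][1] + B[1][0] = 6 + 4 = 10, A[2][2] + B[2][0] = -2 + 6 = 4) = -1 (attained at k = 0)
  C[2][1] = min over k of (A[2][0] + B[0][1] = 4 + -1 = 3, A[2][1] + B[1][1] = 6 + 10 = 16, A[2][2] + B[2][1] = -2 + 7 = 5) = 3 (attained at k = 0)
  C[2][2] = min over k of (A[2][0] + B[0][2] = 4 + 8 = 12, A[2][1] + B[1][2] = 6 + 10 = 16, A[2][2] + B[2][2] = -2 + -1 = -3) = -3 (attained at k = 2)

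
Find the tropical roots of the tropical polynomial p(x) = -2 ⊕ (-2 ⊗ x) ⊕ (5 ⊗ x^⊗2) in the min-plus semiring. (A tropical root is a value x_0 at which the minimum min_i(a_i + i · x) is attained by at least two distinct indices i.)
Roots: {-7, 0}

Each tropical root is a break point of the lower envelope of the lines y = a_i + i · x (there are 3 lines, with slopes 0, 1, ..., 2). Only the lines that attain the minimum somewhere contribute to roots; other lines are dominated. Here the surviving (envelope) indices are i = 2, i = 1, i = 0.
Intersections between consecutive envelope lines give the roots: for adjacent envelope indices i < j the intersection is x = (a_i − a_j) / (j − i). Reading off the sorted break points: {-7, 0}.
Verification: at each break x_0, at least two indices attain the minimum of min_i(a_i + i · x_0).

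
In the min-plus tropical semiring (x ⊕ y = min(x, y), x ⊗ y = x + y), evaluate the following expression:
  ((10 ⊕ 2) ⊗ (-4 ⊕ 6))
((10 ⊕ 2) ⊗ (-4 ⊕ 6)) = -2

Expand innermost to outermost. Recall ⊕ takes the minimum of its arguments and ⊗ takes their sum. Working out the expression ((10 ⊕ 2) ⊗ (-4 ⊕ 6)) gives -2.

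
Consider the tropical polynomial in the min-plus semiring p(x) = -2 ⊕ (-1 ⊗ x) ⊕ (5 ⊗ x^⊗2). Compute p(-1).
p(-1) = -2

A tropical monomial a ⊗ x^⊗i evaluates to a + i · x. Evaluating each term at x = -1:
  Term 0 contributes -2 + 0 · -1 = -2
  Term 1 contributes -1 + 1 · -1 = -2
  Term 2 contributes 5 + 2 · -1 = 3
p(-1) = ⊕ of these = min[-2, -2, 3] = -2.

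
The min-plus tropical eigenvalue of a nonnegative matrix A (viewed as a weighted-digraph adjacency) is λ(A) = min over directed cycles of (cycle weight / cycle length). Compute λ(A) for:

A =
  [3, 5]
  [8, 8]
λ(A) = 3

Enumerate directed cycles and compute their means (weight / length). Sample:
  cycle 0 → 0: weight = 3, length = 1, mean = 3/1 ≈ 3.000
  cycle 1 → 1: weight = 8, length = 1, mean = 8/1 ≈ 8.000
  cycle 0 → 1 → 0: weight = 13, length = 2, mean = 13/2 ≈ 6.500
  cycle 1 → 0 → 1: weight = 13, length = 2, mean = 13/2 ≈ 6.500
Minimum mean = 3.000, attained e.g. along the cycle 0 → 0 with weight 3 and length 1. So λ(A) = 3/1 = 3.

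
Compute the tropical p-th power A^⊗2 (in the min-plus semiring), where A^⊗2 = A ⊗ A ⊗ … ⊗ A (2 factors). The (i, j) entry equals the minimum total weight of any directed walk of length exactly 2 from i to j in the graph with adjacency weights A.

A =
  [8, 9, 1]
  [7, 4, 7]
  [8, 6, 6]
A^⊗2 =
  [9, 7, 7]
  [11, 8, 8]
  [13, 10, 9]

Each entry (A^⊗2)_ij equals the minimum over all length-2 walks i = v_0 → v_1 → … → v_2 = j of Σ_t A[v_t][v_{t+1}]. For example, for (i, j) = (0, 2) we minimise over 3 possible intermediate vertex sequences; the minimum is 7, attained along the walk 0 → 2 → 2.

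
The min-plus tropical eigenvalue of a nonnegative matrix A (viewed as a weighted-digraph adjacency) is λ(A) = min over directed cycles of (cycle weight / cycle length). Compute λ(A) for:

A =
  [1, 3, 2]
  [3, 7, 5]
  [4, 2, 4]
λ(A) = 1

Enumerate directed cycles and compute their means (weight / length). Sample:
  cycle 0 → 0: weight = 1, length = 1, mean = 1/1 ≈ 1.000
  cycle 1 → 1: weight = 7, length = 1, mean = 7/1 ≈ 7.000
  cycle 2 → 2: weight = 4, length = 1, mean = 4/1 ≈ 4.000
  cycle 0 → 1 → 0: weight = 6, length = 2, mean = 6/2 ≈ 3.000
  cycle 0 → 2 → 0: weight = 6, length = 2, mean = 6/2 ≈ 3.000
  cycle 1 → 0 → 1: weight = 6, length = 2, mean = 6/2 ≈ 3.000
Minimum mean = 1.000, attained e.g. along the cycle 0 → 0 with weight 1 and length 1. So λ(A) = 1/1 = 1.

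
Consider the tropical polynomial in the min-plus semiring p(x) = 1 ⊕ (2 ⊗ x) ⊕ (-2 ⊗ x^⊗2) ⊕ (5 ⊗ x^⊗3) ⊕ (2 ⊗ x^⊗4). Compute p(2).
p(2) = 1

A tropical monomial a ⊗ x^⊗i evaluates to a + i · x. Evaluating each term at x = 2:
  Term 0 contributes 1 + 0 · 2 = 1
  Term 1 contributes 2 + 1 · 2 = 4
  Term 2 contributes -2 + 2 · 2 = 2
  Term 3 contributes 5 + 3 · 2 = 11
  Term 4 contributes 2 + 4 · 2 = 10
p(2) = ⊕ of these = min[1, 4, 2, 11, 10] = 1.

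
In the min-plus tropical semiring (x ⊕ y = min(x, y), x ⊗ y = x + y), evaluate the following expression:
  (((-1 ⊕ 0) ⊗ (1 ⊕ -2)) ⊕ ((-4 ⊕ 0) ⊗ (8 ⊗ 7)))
(((-1 ⊕ 0) ⊗ (1 ⊕ -2)) ⊕ ((-4 ⊕ 0) ⊗ (8 ⊗ 7))) = -3

Expand innermost to outermost. Recall ⊕ takes the minimum of its arguments and ⊗ takes their sum. Working out the expression (((-1 ⊕ 0) ⊗ (1 ⊕ -2)) ⊕ ((-4 ⊕ 0) ⊗ (8 ⊗ 7))) gives -3.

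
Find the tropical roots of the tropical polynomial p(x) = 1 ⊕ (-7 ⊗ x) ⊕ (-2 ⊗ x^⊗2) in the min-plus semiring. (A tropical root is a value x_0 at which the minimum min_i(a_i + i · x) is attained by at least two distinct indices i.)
Roots: {-5, 8}

Each tropical root is a break point of the lower envelope of the lines y = a_i + i · x (there are 3 lines, with slopes 0, 1, ..., 2). Only the lines that attain the minimum somewhere contribute to roots; other lines are dominated. Here the surviving (envelope) indices are i = 2, i = 1, i = 0.
Intersections between consecutive envelope lines give the roots: for adjacent envelope indices i < j the intersection is x = (a_i − a_j) / (j − i). Reading off the sorted break points: {-5, 8}.
Verification: at each break x_0, at least two indices attain the minimum of min_i(a_i + i · x_0).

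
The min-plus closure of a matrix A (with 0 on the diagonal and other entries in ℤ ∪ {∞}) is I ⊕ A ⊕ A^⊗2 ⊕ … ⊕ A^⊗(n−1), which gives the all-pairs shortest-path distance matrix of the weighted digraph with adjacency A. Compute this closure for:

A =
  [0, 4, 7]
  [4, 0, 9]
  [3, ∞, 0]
Closure =
  [0, 4, 7]
  [4, 0, 9]
  [3, 7, 0]

This is the Floyd-Warshall all-pairs shortest-path computation. For each intermediate vertex k = 0, 1, …, 2, update dist[i][j] ← min(dist[i][j], dist[i][k] + dist[k][j]). The final matrix gives, for each (i, j), the minimum total weight of any directed path from i to j (possibly empty when i = j).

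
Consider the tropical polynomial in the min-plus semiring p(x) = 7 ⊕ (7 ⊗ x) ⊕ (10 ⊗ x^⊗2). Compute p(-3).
p(-3) = 4

A tropical monomial a ⊗ x^⊗i evaluates to a + i · x. Evaluating each term at x = -3:
  Term 0 contributes 7 + 0 · -3 = 7
  Term 1 contributes 7 + 1 · -3 = 4
  Term 2 contributes 10 + 2 · -3 = 4
p(-3) = ⊕ of these = min[7, 4, 4] = 4.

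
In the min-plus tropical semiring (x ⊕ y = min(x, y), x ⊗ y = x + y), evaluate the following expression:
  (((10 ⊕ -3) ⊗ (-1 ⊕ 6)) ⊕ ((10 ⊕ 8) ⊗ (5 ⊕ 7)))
(((10 ⊕ -3) ⊗ (-1 ⊕ 6)) ⊕ ((10 ⊕ 8) ⊗ (5 ⊕ 7))) = -4

Expand innermost to outermost. Recall ⊕ takes the minimum of its arguments and ⊗ takes their sum. Working out the expression (((10 ⊕ -3) ⊗ (-1 ⊕ 6)) ⊕ ((10 ⊕ 8) ⊗ (5 ⊕ 7))) gives -4.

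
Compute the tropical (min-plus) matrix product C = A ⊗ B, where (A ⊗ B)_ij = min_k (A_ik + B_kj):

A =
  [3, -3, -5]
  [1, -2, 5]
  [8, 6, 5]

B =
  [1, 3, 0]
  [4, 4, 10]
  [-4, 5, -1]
A ⊗ B =
  [-9, 0, -6]
  [1, 2, 1]
  [1, 10, 4]

Apply the min-plus product entry-by-entry:
  C[0][0] = min over k of (A[0][0] + B[0][0] = 3 + 1 = 4, A[0][1] + B[1][0] = -3 + 4 = 1, A[0][2] + B[2][0] = -5 + -4 = -9) = -9 (attained at k = 2)
  C[0][1] = min over k of (A[0][0] + B[0][1] = 3 + 3 = 6, A[0][1] + B[1][1] = -3 + 4 = 1, A[0][2] + B[2][1] = -5 + 5 = 0) = 0 (attained at k = 2)
  C[0][2] = min over k of (A[0][0] + B[0][2] = 3 + 0 = 3, A[0][1] + B[1][2] = -3 + 10 = 7, A[0][2] + B[2][2] = -5 + -1 = -6) = -6 (attained at k = 2)
  C[1][0] = min over k of (A[1][0] + B[0][0] = 1 + 1 = 2, A[1][1] + B[1][0] = -2 + 4 = 2, A[1][2] + B[2][0] = 5 + -4 = 1) = 1 (attained at k = 2)
  C[1][1] = min over k of (A[1][0] + B[0][1] = 1 + 3 = 4, A[1][1] + B[1][1] = -2 + 4 = 2, A[1][2] + B[2][1] = 5 + 5 = 10) = 2 (attained at k = 1)
  C[1][2] = min over k of (A[1][0] + B[0][2] = 1 + 0 = 1, A[1][1] + B[1][2] = -2 + 10 = 8, A[1][2] + B[2][2] = 5 + -1 = 4) = 1 (attained at k = 0)
  C[2][0] = min over k of (A[2][0] + B[0][0] = 8 + 1 = 9, A[2][1] + B[1][0] = 6 + 4 = 10, A[2][2] + B[2][0] = 5 + -4 = 1) = 1 (attained at k = 2)
  C[2][1] = min over k of (A[2][0] + B[0][1] = 8 + 3 = 11, A[2][1] + B[1][1] = 6 + 4 = 10, A[2][2] + B[2][1] = 5 + 5 = 10) = 10 (attained at k = 1)
  C[2][2] = min over k of (A[2][0] + B[0][2] = 8 + 0 = 8, A[2][1] + B[1][2] = 6 + 10 = 16, A[2][2] + B[2][2] = 5 + -1 = 4) = 4 (attained at k = 2)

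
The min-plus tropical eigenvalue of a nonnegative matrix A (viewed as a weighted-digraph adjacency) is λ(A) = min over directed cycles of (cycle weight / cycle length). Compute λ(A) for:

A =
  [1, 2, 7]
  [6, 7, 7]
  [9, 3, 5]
λ(A) = 1

Enumerate directed cycles and compute their means (weight / length). Sample:
  cycle 0 → 0: weight = 1, length = 1, mean = 1/1 ≈ 1.000
  cycle 1 → 1: weight = 7, length = 1, mean = 7/1 ≈ 7.000
  cycle 2 → 2: weight = 5, length = 1, mean = 5/1 ≈ 5.000
  cycle 0 → 1 → 0: weight = 8, length = 2, mean = 8/2 ≈ 4.000
  cycle 0 → 2 → 0: weight = 16, length = 2, mean = 16/2 ≈ 8.000
  cycle 1 → 0 → 1: weight = 8, length = 2, mean = 8/2 ≈ 4.000
Minimum mean = 1.000, attained e.g. along the cycle 0 → 0 with weight 1 and length 1. So λ(A) = 1/1 = 1.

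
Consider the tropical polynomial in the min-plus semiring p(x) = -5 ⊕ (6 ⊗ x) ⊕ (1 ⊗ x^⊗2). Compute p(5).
p(5) = -5

A tropical monomial a ⊗ x^⊗i evaluates to a + i · x. Evaluating each term at x = 5:
  Term 0 contributes -5 + 0 · 5 = -5
  Term 1 contributes 6 + 1 · 5 = 11
  Term 2 contributes 1 + 2 · 5 = 11
p(5) = ⊕ of these = min[-5, 11, 11] = -5.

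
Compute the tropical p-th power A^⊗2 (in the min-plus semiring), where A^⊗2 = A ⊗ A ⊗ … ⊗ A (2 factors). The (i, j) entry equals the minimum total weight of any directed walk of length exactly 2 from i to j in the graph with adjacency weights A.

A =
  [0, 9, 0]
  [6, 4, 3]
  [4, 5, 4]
A^⊗2 =
  [0, 5, 0]
  [6, 8, 6]
  [4, 9, 4]

Each entry (A^⊗2)_ij equals the minimum over all length-2 walks i = v_0 → v_1 → … → v_2 = j of Σ_t A[v_t][v_{t+1}]. For example, for (i, j) = (0, 2) we minimise over 3 possible intermediate vertex sequences; the minimum is 0, attained along the walk 0 → 0 → 2.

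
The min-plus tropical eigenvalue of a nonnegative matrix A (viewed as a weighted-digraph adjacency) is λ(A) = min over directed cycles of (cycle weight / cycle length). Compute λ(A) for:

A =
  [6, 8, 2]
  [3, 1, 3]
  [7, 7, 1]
λ(A) = 1

Enumerate directed cycles and compute their means (weight / length). Sample:
  cycle 0 → 0: weight = 6, length = 1, mean = 6/1 ≈ 6.000
  cycle 1 → 1: weight = 1, length = 1, mean = 1/1 ≈ 1.000
  cycle 2 → 2: weight = 1, length = 1, mean = 1/1 ≈ 1.000
  cycle 0 → 1 → 0: weight = 11, length = 2, mean = 11/2 ≈ 5.500
  cycle 0 → 2 → 0: weight = 9, length = 2, mean = 9/2 ≈ 4.500
  cycle 1 → 0 → 1: weight = 11, length = 2, mean = 11/2 ≈ 5.500
Minimum mean = 1.000, attained e.g. along the cycle 1 → 1 with weight 1 and length 1. So λ(A) = 1/1 = 1.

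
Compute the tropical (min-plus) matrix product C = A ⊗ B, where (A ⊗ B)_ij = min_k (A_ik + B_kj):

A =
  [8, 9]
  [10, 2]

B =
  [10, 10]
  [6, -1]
A ⊗ B =
  [15, 8]
  [8, 1]

Apply the min-plus product entry-by-entry:
  C[0][0] = min over k of (A[0][0] + B[0][0] = 8 + 10 = 18, A[0][1] + B[1][0] = 9 + 6 = 15) = 15 (attained at k = 1)
  C[0][1] = min over k of (A[0][0] + B[0][1] = 8 + 10 = 18, A[0][1] + B[1][1] = 9 + -1 = 8) = 8 (attained at k = 1)
  C[1][0] = min over k of (A[1][0] + B[0][0] = 10 + 10 = 20, A[1][1] + B[1][0] = 2 + 6 = 8) = 8 (attained at k = 1)
  C[1][1] = min over k of (A[1][0] + B[0][1] = 10 + 10 = 20, A[1][1] + B[1][1] = 2 + -1 = 1) = 1 (attained at k = 1)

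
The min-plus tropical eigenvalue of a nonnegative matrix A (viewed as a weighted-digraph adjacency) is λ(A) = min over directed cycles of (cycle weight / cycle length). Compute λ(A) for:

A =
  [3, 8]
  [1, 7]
λ(A) = 3

Enumerate directed cycles and compute their means (weight / length). Sample:
  cycle 0 → 0: weight = 3, length = 1, mean = 3/1 ≈ 3.000
  cycle 1 → 1: weight = 7, length = 1, mean = 7/1 ≈ 7.000
  cycle 0 → 1 → 0: weight = 9, length = 2, mean = 9/2 ≈ 4.500
  cycle 1 → 0 → 1: weight = 9, length = 2, mean = 9/2 ≈ 4.500
Minimum mean = 3.000, attained e.g. along the cycle 0 → 0 with weight 3 and length 1. So λ(A) = 3/1 = 3.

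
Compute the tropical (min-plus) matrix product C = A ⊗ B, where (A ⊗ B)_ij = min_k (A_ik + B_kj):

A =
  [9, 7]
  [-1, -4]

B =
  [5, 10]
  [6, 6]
A ⊗ B =
  [13, 13]
  [2, 2]

Apply the min-plus product entry-by-entry:
  C[0][0] = min over k of (A[0][0] + B[0][0] = 9 + 5 = 14, A[0][1] + B[1][0] = 7 + 6 = 13) = 13 (attained at k = 1)
  C[0][1] = min over k of (A[0][0] + B[0][1] = 9 + 10 = 19, A[0][1] + B[1][1] = 7 + 6 = 13) = 13 (attained at k = 1)
  C[1][0] = min over k of (A[1][0] + B[0][0] = -1 + 5 = 4, A[1][1] + B[1][0] = -4 + 6 = 2) = 2 (attained at k = 1)
  C[1][1] = min over k of (A[1][0] + B[0][1] = -1 + 10 = 9, A[1][1] + B[1][1] = -4 + 6 = 2) = 2 (attained at k = 1)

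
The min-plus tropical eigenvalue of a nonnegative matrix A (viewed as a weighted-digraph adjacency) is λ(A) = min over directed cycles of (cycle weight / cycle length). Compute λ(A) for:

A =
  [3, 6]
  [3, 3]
λ(A) = 3

Enumerate directed cycles and compute their means (weight / length). Sample:
  cycle 0 → 0: weight = 3, length = 1, mean = 3/1 ≈ 3.000
  cycle 1 → 1: weight = 3, length = 1, mean = 3/1 ≈ 3.000
  cycle 0 → 1 → 0: weight = 9, length = 2, mean = 9/2 ≈ 4.500
  cycle 1 → 0 → 1: weight = 9, length = 2, mean = 9/2 ≈ 4.500
Minimum mean = 3.000, attained e.g. along the cycle 0 → 0 with weight 3 and length 1. So λ(A) = 3/1 = 3.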